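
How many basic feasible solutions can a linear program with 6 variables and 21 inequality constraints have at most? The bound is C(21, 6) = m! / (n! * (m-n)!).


Each vertex corresponds to some choice of n active constraints out of m, so the number of vertices is at most C(m, n) = m! / (n!(m-n)!).
m = 21, n = 6
Numerator: 21 * 20 * 19 * 18 * 17 * 16
Denominator: 6! = 720
C(21, 6) = 54264


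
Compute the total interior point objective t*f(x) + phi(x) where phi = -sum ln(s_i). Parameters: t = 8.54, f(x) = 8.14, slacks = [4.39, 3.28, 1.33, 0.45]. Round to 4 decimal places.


Step 1: Compute log-barrier.
ln values: [1.4793, 1.1878, 0.2852, -0.7985]
phi = -(1.4793 + 1.1878 + 0.2852 - 0.7985) = -2.1538
Step 2: Compute augmented objective.
t*f(x) = 8.54*8.14 = 69.5156
Total = 69.5156 - 2.1538 = 67.3618


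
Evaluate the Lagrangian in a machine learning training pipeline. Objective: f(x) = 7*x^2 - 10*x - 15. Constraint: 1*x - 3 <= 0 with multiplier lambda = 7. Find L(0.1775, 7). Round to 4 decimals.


Step 1: Evaluate f(x).
f(0.1775) = 7*0.1775^2 - 10*0.1775 - 15 = -16.5545
Step 2: Evaluate g(x).
g(0.1775) = 1*0.1775 - 3 = -2.8225
Step 3: Compute Lagrangian.
L = -16.5545 + 7*-2.8225 = -36.312


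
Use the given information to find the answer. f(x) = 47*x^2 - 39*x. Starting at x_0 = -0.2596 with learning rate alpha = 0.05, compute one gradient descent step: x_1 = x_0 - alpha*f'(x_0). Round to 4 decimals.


We compute the gradient at x_0 and apply the update.
f'(x) = 94*x - 39
f'(-0.2596) = 94*-0.2596 - 39 = -63.4024
x_1 = -0.2596 - 0.05*-63.4024 = 2.9105


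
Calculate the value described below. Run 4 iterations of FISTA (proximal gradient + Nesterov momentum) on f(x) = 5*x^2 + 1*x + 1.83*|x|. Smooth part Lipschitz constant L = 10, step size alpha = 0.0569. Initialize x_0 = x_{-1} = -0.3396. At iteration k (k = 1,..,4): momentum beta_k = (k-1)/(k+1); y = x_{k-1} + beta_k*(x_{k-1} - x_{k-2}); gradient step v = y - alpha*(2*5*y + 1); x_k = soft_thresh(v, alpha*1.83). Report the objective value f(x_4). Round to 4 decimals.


FISTA on f(x) = 5*x^2 + 1*x + 1.83*|x|
L = 10, alpha = 0.0569
Iteration 1: beta = 0.0, y = -0.3396 + 0.0*(-0.3396 + 0.3396) = -0.3396
  grad(y) = -2.396, v = y - alpha*grad = -0.2033
  prox(v) = soft_thresh(-0.2033, 0.1041) = -0.0991
Iteration 2: beta = 0.3333, y = -0.0991 + 0.3333*(-0.0991 + 0.3396) = -0.019
  grad(y) = 0.8101, v = y - alpha*grad = -0.0651
  prox(v) = soft_thresh(-0.0651, 0.1041) = 0.0
Iteration 3: beta = 0.5, y = 0.0 + 0.5*(0.0 + 0.0991) = 0.0496
  grad(y) = 1.4957, v = y - alpha*grad = -0.0355
  prox(v) = soft_thresh(-0.0355, 0.1041) = 0.0
Iteration 4: beta = 0.6, y = 0.0 + 0.6*(0.0 - 0.0) = 0.0
  grad(y) = 1.0, v = y - alpha*grad = -0.0569
  prox(v) = soft_thresh(-0.0569, 0.1041) = 0.0
f(x_4) = 5*0.0^2 + 1*0.0 + 1.83*|0.0| = 0.0


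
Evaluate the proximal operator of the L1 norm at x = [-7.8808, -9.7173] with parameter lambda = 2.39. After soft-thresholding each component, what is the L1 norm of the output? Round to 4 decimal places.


Soft-thresholding with lambda = 2.39:
prox(-7.8808) = sign(-7.8808)*max(|-7.8808| - 2.39, 0) = -5.4908
prox(-9.7173) = sign(-9.7173)*max(|-9.7173| - 2.39, 0) = -7.3273
prox(x) = [-5.4908, -7.3273]
||prox(x)||_1 = 5.4908 + 7.3273 = 12.8181


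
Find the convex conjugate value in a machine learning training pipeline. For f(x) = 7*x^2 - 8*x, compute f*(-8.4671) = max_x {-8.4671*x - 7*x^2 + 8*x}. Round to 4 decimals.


f*(y) = sup_x {y*x - a*x^2 - b*x} = sup_x {(y-b)*x - a*x^2}
FOC: (y - b) - 2a*x = 0 => x* = (y - b)/(2a)
x* = (-8.4671 + 8)/(2*7) = -0.0334
f*(-8.4671) = (y-b)^2/(4a) = (-8.4671 + 8)^2/(4*7)
= 0.2182/28 = 0.0078


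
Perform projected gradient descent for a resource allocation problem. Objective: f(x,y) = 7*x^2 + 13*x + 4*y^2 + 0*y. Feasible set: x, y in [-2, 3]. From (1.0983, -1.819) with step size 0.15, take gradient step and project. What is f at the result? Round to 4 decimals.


Step 1: Compute gradient at (1.0983, -1.819).
grad_x = 2*7*1.0983 + 13 = 28.3762
grad_y = 2*4*-1.819 + 0 = -14.552
Step 2: Gradient step.
x_raw = 1.0983 - 0.15*28.3762 = -3.1581
y_raw = -1.819 - 0.15*-14.552 = 0.3638
Step 3: Project onto [-2, 3].
x_proj = clip(-3.1581) = -2.0
y_proj = clip(0.3638) = 0.3638
Step 4: Evaluate f.
f(-2.0, 0.3638) = 2.5294


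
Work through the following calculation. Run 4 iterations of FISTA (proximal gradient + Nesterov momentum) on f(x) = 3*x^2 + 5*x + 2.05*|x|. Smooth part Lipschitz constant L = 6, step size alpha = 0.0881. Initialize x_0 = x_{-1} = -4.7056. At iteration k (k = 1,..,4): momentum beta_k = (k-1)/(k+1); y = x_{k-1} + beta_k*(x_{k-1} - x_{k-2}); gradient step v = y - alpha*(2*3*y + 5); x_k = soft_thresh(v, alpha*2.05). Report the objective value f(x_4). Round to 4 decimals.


FISTA on f(x) = 3*x^2 + 5*x + 2.05*|x|
L = 6, alpha = 0.0881
Iteration 1: beta = 0.0, y = -4.7056 + 0.0*(-4.7056 + 4.7056) = -4.7056
  grad(y) = -23.2336, v = y - alpha*grad = -2.6587
  prox(v) = soft_thresh(-2.6587, 0.1806) = -2.4781
Iteration 2: beta = 0.3333, y = -2.4781 + 0.3333*(-2.4781 + 4.7056) = -1.7356
  grad(y) = -5.4137, v = y - alpha*grad = -1.2587
  prox(v) = soft_thresh(-1.2587, 0.1806) = -1.0781
Iteration 3: beta = 0.5, y = -1.0781 + 0.5*(-1.0781 + 2.4781) = -0.378
  grad(y) = 2.7317, v = y - alpha*grad = -0.6187
  prox(v) = soft_thresh(-0.6187, 0.1806) = -0.4381
Iteration 4: beta = 0.6, y = -0.4381 + 0.6*(-0.4381 + 1.0781) = -0.0541
  grad(y) = 4.6752, v = y - alpha*grad = -0.466
  prox(v) = soft_thresh(-0.466, 0.1806) = -0.2854
f(x_4) = 3*(-0.2854)^2 + 5*(-0.2854) + 2.05*|-0.2854| = -0.5976


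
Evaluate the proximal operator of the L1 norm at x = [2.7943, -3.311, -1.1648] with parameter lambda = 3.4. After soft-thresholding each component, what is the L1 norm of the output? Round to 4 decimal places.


Soft-thresholding with lambda = 3.4:
prox(2.7943) = sign(2.7943)*max(|2.7943| - 3.4, 0) = 0.0
prox(-3.311) = sign(-3.311)*max(|-3.311| - 3.4, 0) = 0.0
prox(-1.1648) = sign(-1.1648)*max(|-1.1648| - 3.4, 0) = 0.0
prox(x) = [0.0, 0.0, 0.0]
||prox(x)||_1 = 0.0 + 0.0 + 0.0 = 0.0


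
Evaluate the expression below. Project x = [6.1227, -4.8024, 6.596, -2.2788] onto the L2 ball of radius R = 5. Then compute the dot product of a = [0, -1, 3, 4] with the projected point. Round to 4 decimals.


Step 1: Compute ||x|| (intermediates to 6 decimals).
||x|| = sqrt(6.1227^2 + (-4.8024)^2 + 6.596^2 + (-2.2788)^2) = 10.452303
Step 2: Project.
Since ||x|| > R, scale = R/||x|| = 5/10.452303 = 0.478363, proj(x) = scale * x
proj(x) = [2.928873, -2.29729, 3.155282, -1.090094]
Step 3: Dot product.
a^T * proj(x) = 0*2.928873 - 1*(-2.29729) + 3*3.155282 + 4*(-1.090094) = 7.4028


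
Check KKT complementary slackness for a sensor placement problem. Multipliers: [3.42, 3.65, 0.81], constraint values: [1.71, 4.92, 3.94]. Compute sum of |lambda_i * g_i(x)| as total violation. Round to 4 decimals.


KKT complementary slackness check:
lambda_1 * g_1 = 3.42 * 1.71 = 5.8482
lambda_2 * g_2 = 3.65 * 4.92 = 17.958
lambda_3 * g_3 = 0.81 * 3.94 = 3.1914
Total violation = 5.8482 + 17.958 + 3.1914 = 26.9976


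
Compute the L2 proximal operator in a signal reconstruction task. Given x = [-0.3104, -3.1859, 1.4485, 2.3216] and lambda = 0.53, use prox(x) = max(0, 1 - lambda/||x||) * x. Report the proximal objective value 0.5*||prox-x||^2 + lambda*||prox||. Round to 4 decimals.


Step 1: Compute ||x||.
||x|| = 4.2112
Step 2: Compute scaling factor.
scale = max(0, 1 - 0.53/4.2112) = 0.8741
Step 3: prox(x) = [-0.2713, -2.7849, 1.2662, 2.0294]
||prox(x)|| = 3.6812
Step 4: Proximal objective.
0.5*||prox-x||^2 = 0.1405
lambda*||prox|| = 1.951
Total = 2.0915


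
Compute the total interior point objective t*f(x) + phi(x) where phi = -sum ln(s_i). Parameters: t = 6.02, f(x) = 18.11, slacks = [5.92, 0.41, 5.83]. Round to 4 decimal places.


Step 1: Compute log-barrier.
ln values: [1.7783, -0.8916, 1.763]
phi = -(1.7783 - 0.8916 + 1.763) = -2.6498
Step 2: Compute augmented objective.
t*f(x) = 6.02*18.11 = 109.0222
Total = 109.0222 - 2.6498 = 106.3724


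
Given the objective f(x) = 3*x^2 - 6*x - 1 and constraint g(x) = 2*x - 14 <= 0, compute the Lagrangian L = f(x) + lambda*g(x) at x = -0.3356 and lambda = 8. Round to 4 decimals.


Step 1: Evaluate f(x).
f(-0.3356) = 3*(-0.3356)^2 - 6*(-0.3356) - 1 = 1.3515
Step 2: Evaluate g(x).
g(-0.3356) = 2*-0.3356 - 14 = -14.6712
Step 3: Compute Lagrangian.
L = 1.3515 + 8*-14.6712 = -116.0181


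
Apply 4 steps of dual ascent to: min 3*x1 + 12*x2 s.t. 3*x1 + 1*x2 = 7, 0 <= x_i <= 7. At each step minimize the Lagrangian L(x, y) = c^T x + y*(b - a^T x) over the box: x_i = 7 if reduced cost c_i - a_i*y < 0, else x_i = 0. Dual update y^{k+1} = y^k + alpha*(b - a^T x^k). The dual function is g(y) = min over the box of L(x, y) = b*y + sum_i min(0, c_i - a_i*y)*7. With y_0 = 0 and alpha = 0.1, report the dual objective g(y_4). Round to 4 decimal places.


Dual ascent for LP: min 3*x1 + 12*x2, 3*x1 + 1*x2 = 7, 0 <= x_i <= 7
Step 1: y^k = 0.0, reduced costs: (3.0, 12.0)
  x^k = (0.0, 0.0), subgradient = b - a^T x = 7.0
  y^{k+1} = 0.0 + 0.1*7.0 = 0.7
Step 2: y^k = 0.7, reduced costs: (0.9, 11.3)
  x^k = (0.0, 0.0), subgradient = b - a^T x = 7.0
  y^{k+1} = 0.7 + 0.1*7.0 = 1.4
Step 3: y^k = 1.4, reduced costs: (-1.2, 10.6)
  x^k = (7.0, 0.0), subgradient = b - a^T x = -14.0
  y^{k+1} = 1.4 + 0.1*-14.0 = -0.0
Step 4: y^k = -0.0, reduced costs: (3.0, 12.0)
  x^k = (0.0, 0.0), subgradient = b - a^T x = 7.0
  y^{k+1} = -0.0 + 0.1*7.0 = 0.7
Dual objective at y_4 = 0.7: reduced costs (0.9, 11.3), box minimizer x = (0.0, 0.0)
g(y_4) = b*y + (c1 - a1*y)*x1 + (c2 - a2*y)*x2 = 7*0.7 + 0.9*0.0 + 11.3*0.0 = 4.9 + 0.0 + 0.0 = 4.9


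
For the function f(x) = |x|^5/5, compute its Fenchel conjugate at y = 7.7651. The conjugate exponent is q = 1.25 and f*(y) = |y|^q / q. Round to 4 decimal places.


The conjugate exponent q satisfies 1/p + 1/q = 1.
p = 5, so q = 5/(5 - 1) = 1.25
|y|^q = 7.7651^1.25 = 12.9624
f*(7.7651) = 12.9624 / 1.25 = 10.3699


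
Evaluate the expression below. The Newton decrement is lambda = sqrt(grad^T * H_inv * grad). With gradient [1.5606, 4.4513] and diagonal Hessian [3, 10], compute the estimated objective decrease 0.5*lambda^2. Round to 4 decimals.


Step 1: H is diagonal, so H^(-1) * g = [0.5202, 0.4451].
Step 2: g^T H^(-1) g = sum_i g_i^2 / H_ii
  = (1.5606)^2/3 + (4.4513)^2/10
  = 0.8118 + 1.9814 = 2.7932
Step 3: Objective decrease = 0.5 * g^T H^(-1) g = 1.3966


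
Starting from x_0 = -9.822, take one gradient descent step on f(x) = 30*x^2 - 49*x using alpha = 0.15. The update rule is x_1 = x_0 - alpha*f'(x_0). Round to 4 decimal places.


We compute the gradient at x_0 and apply the update.
f'(x) = 60*x - 49
f'(-9.822) = 60*-9.822 - 49 = -638.32
x_1 = -9.822 - 0.15*-638.32 = 85.926


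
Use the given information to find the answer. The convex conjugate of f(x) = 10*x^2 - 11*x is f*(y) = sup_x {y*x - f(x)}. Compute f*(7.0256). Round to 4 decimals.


f*(y) = sup_x {y*x - a*x^2 - b*x} = sup_x {(y-b)*x - a*x^2}
FOC: (y - b) - 2a*x = 0 => x* = (y - b)/(2a)
x* = (7.0256 + 11)/(2*10) = 0.9013
f*(7.0256) = (y-b)^2/(4a) = (7.0256 + 11)^2/(4*10)
= 324.9223/40 = 8.1231


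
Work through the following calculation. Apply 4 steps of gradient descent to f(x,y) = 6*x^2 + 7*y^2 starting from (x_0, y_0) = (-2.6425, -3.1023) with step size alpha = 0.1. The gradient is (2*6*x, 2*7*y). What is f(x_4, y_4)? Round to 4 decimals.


Gradient descent on f(x,y) = 6*x^2 + 7*y^2.
Starting point: (-2.6425, -3.1023), alpha = 0.1
Step 1: grad_x = 2*6*-2.6425 = -31.71, grad_y = 2*7*-3.1023 = -43.4322
  x_1 = -2.6425 - 0.1*-31.71 = 0.5285
  y_1 = -3.1023 - 0.1*-43.4322 = 1.2409
Step 2: grad_x = 2*6*0.5285 = 6.342, grad_y = 2*7*1.2409 = 17.3729
  x_2 = 0.5285 - 0.1*6.342 = -0.1057
  y_2 = 1.2409 - 0.1*17.3729 = -0.4964
Step 3: grad_x = 2*6*-0.1057 = -1.2684, grad_y = 2*7*-0.4964 = -6.9492
  x_3 = -0.1057 - 0.1*-1.2684 = 0.0211
  y_3 = -0.4964 - 0.1*-6.9492 = 0.1985
Step 4: grad_x = 2*6*0.0211 = 0.2537, grad_y = 2*7*0.1985 = 2.7797
  x_4 = 0.0211 - 0.1*0.2537 = -0.0042
  y_4 = 0.1985 - 0.1*2.7797 = -0.0794
f(-0.0042, -0.0794) = 6*(-0.0042)^2 + 7*(-0.0794)^2 = 0.0443


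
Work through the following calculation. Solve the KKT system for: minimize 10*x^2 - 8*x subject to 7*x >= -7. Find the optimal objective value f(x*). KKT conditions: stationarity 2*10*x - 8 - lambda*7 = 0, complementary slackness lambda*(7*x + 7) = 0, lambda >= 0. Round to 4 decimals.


Step 1: Try lambda = 0 (constraint inactive).
Stationarity: 2*10*x - 8 = 0
x* = 8/(2*10) = 0.4
Check constraint: 7*0.4 = 2.8 >= -7 -- satisfied.
Step 2: Compute optimal value.
f(x*) = 10*0.4^2 - 8*0.4 = -1.6


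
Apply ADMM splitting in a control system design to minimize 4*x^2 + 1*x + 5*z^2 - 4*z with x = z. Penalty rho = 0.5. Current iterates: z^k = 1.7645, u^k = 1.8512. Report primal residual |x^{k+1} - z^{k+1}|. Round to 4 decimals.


ADMM iteration with rho = 0.5, z^k = 1.7645, u^k = 1.8512
Step 1: x-update.
Minimize 4*x^2 + 1*x + (0.5/2)*(x - 1.7645 + 1.8512)^2
FOC: (2*4 + 0.5)*x = -1 + 0.5*(1.7645 - 1.8512)
x^{k+1} = -0.1227
Step 2: z-update.
Minimize 5*z^2 - 4*z + (0.5/2)*(-0.1227 - z + 1.8512)^2
FOC: (2*5 + 0.5)*z = 4 + 0.5*(-0.1227 + 1.8512)
z^{k+1} = 0.4633
Step 3: u-update.
u^{k+1} = 1.8512 - 0.1227 - 0.4633 = 1.2652
Step 4: Primal residual = |-0.1227 - 0.4633| = 0.586


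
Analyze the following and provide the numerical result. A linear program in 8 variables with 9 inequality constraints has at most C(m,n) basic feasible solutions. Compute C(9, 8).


Each vertex corresponds to some choice of n active constraints out of m, so the number of vertices is at most C(m, n) = m! / (n!(m-n)!).
m = 9, n = 8
Numerator: 9 * 8 * 7 * 6 * 5 * 4 * 3 * 2
Denominator: 8! = 40320
C(9, 8) = 9


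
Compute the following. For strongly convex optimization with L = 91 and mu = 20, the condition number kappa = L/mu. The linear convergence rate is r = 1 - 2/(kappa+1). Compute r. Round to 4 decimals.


Step 1: Compute the condition number.
kappa = L/mu = 91/20 = 4.55
Step 2: Compute the convergence rate.
r = 1 - 2/(kappa + 1) = 1 - 2*mu/(L + mu) = (L - mu)/(L + mu) = 71/111 = 0.6396


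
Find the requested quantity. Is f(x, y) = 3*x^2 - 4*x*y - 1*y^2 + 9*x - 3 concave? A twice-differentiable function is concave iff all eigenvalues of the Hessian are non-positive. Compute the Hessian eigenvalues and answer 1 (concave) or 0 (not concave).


The Hessian of f(x,y) = 3*x^2 - 4*x*y - 1*y^2 + 9*x - 3 is:
H = [[6, -4], [-4, -2]]
Trace = 6 - 2 = 4
Determinant = 6*-2 - (-4)^2 = -28
Discriminant = (4)^2 - 4*-28 = 128.0
Eigenvalues: lambda_1 = -3.6569, lambda_2 = 7.6569
The function is not concave.

0


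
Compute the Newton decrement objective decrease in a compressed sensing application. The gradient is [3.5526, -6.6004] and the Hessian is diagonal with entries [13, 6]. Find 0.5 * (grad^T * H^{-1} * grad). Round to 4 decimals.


Step 1: H is diagonal, so H^(-1) * g = [0.2733, -1.1001].
Step 2: g^T H^(-1) g = sum_i g_i^2 / H_ii
  = (3.5526)^2/13 + (-6.6004)^2/6
  = 0.9708 + 7.2609 = 8.2317
Step 3: Objective decrease = 0.5 * g^T H^(-1) g = 4.1159


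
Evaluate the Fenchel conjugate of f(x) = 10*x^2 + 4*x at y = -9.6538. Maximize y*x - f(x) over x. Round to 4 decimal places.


f*(y) = sup_x {y*x - a*x^2 - b*x} = sup_x {(y-b)*x - a*x^2}
FOC: (y - b) - 2a*x = 0 => x* = (y - b)/(2a)
x* = (-9.6538 - 4)/(2*10) = -0.6827
f*(-9.6538) = (y-b)^2/(4a) = (-9.6538 - 4)^2/(4*10)
= 186.4263/40 = 4.6607


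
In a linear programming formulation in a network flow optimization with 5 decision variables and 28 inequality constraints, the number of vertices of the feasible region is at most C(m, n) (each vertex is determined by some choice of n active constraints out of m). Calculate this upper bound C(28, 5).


Each vertex corresponds to some choice of n active constraints out of m, so the number of vertices is at most C(m, n) = m! / (n!(m-n)!).
m = 28, n = 5
Numerator: 28 * 27 * 26 * 25 * 24
Denominator: 5! = 120
C(28, 5) = 98280


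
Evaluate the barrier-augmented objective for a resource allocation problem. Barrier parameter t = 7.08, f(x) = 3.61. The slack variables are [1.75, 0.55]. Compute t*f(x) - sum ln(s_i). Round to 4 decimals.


Step 1: Compute log-barrier.
ln values: [0.5596, -0.5978]
phi = -(0.5596 - 0.5978) = 0.0382
Step 2: Compute augmented objective.
t*f(x) = 7.08*3.61 = 25.5588
Total = 25.5588 + 0.0382 = 25.597


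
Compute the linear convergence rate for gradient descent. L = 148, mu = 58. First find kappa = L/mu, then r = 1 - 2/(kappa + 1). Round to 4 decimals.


Step 1: Compute the condition number.
kappa = L/mu = 148/58 = 2.5517
Step 2: Compute the convergence rate.
r = 1 - 2/(kappa + 1) = 1 - 2*mu/(L + mu) = (L - mu)/(L + mu) = 90/206 = 0.4369


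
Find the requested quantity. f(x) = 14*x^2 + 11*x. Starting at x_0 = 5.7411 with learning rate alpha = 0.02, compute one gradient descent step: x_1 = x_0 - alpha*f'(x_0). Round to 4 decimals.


We compute the gradient at x_0 and apply the update.
f'(x) = 28*x + 11
f'(5.7411) = 28*5.7411 + 11 = 171.7508
x_1 = 5.7411 - 0.02*171.7508 = 2.3061


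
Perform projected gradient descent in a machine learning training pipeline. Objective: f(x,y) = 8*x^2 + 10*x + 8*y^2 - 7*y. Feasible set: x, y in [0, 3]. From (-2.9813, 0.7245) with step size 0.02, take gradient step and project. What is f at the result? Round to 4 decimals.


Step 1: Compute gradient at (-2.9813, 0.7245).
grad_x = 2*8*-2.9813 + 10 = -37.7008
grad_y = 2*8*0.7245 - 7 = 4.592
Step 2: Gradient step.
x_raw = -2.9813 - 0.02*-37.7008 = -2.2273
y_raw = 0.7245 - 0.02*4.592 = 0.6327
Step 3: Project onto [0, 3].
x_proj = clip(-2.2273) = 0.0
y_proj = clip(0.6327) = 0.6327
Step 4: Evaluate f.
f(0.0, 0.6327) = -1.2266


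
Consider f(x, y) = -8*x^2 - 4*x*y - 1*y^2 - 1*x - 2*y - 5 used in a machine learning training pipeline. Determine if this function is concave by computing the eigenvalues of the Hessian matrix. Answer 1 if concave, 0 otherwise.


The Hessian of f(x,y) = -8*x^2 - 4*x*y - 1*y^2 - 1*x - 2*y - 5 is:
H = [[-16, -4], [-4, -2]]
Trace = -16 - 2 = -18
Determinant = -16*-2 - (-4)^2 = 16
Discriminant = (-18)^2 - 4*16 = 260.0
Eigenvalues: lambda_1 = -17.0623, lambda_2 = -0.9377
The function is concave.

1


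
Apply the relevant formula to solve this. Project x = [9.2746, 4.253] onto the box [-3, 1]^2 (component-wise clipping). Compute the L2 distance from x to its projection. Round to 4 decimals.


Project each component onto [-3, 1].
clip(9.2746) = 1.0, clip(4.253) = 1.0
Projection = [1.0, 1.0]
Squared diffs: [68.469, 10.582]
Distance = sqrt(79.051) = 8.8911


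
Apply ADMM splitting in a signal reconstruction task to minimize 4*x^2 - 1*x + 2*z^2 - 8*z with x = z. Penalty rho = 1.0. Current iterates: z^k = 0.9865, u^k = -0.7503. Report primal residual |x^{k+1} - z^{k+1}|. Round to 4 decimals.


ADMM iteration with rho = 1.0, z^k = 0.9865, u^k = -0.7503
Step 1: x-update.
Minimize 4*x^2 - 1*x + (1.0/2)*(x - 0.9865 - 0.7503)^2
FOC: (2*4 + 1.0)*x = 1 + 1.0*(0.9865 + 0.7503)
x^{k+1} = 0.3041
Step 2: z-update.
Minimize 2*z^2 - 8*z + (1.0/2)*(0.3041 - z - 0.7503)^2
FOC: (2*2 + 1.0)*z = 8 + 1.0*(0.3041 - 0.7503)
z^{k+1} = 1.5108
Step 3: u-update.
u^{k+1} = -0.7503 + 0.3041 - 1.5108 = -1.957
Step 4: Primal residual = |0.3041 - 1.5108| = 1.2067


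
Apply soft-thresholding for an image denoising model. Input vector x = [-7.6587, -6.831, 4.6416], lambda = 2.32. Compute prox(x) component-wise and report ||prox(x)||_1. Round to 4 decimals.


Soft-thresholding with lambda = 2.32:
prox(-7.6587) = sign(-7.6587)*max(|-7.6587| - 2.32, 0) = -5.3387
prox(-6.831) = sign(-6.831)*max(|-6.831| - 2.32, 0) = -4.511
prox(4.6416) = sign(4.6416)*max(|4.6416| - 2.32, 0) = 2.3216
prox(x) = [-5.3387, -4.511, 2.3216]
||prox(x)||_1 = 5.3387 + 4.511 + 2.3216 = 12.1713


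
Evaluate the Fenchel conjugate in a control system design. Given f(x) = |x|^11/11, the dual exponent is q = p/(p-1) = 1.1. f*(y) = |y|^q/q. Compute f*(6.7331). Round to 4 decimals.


The conjugate exponent q satisfies 1/p + 1/q = 1.
p = 11, so q = 11/(11 - 1) = 1.1
|y|^q = 6.7331^1.1 = 8.1477
f*(6.7331) = 8.1477 / 1.1 = 7.407


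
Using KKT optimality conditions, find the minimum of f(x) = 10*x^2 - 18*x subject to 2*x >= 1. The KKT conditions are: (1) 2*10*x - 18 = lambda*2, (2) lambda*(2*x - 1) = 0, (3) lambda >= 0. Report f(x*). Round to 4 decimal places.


Step 1: Try lambda = 0 (constraint inactive).
Stationarity: 2*10*x - 18 = 0
x* = 18/(2*10) = 0.9
Check constraint: 2*0.9 = 1.8 >= 1 -- satisfied.
Step 2: Compute optimal value.
f(x*) = 10*0.9^2 - 18*0.9 = -8.1


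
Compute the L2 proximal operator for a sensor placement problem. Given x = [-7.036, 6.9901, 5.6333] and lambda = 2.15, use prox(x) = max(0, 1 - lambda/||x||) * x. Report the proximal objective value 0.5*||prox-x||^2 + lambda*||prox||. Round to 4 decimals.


Step 1: Compute ||x||.
||x|| = 11.4062
Step 2: Compute scaling factor.
scale = max(0, 1 - 2.15/11.4062) = 0.8115
Step 3: prox(x) = [-5.7098, 5.6725, 4.5715]
||prox(x)|| = 9.2562
Step 4: Proximal objective.
0.5*||prox-x||^2 = 2.3113
lambda*||prox|| = 19.9008
Total = 22.212


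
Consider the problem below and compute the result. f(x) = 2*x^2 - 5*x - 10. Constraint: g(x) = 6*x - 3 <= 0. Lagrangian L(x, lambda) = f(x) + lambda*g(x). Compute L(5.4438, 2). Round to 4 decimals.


Step 1: Evaluate f(x).
f(5.4438) = 2*5.4438^2 - 5*5.4438 - 10 = 22.0509
Step 2: Evaluate g(x).
g(5.4438) = 6*5.4438 - 3 = 29.6628
Step 3: Compute Lagrangian.
L = 22.0509 + 2*29.6628 = 81.3765


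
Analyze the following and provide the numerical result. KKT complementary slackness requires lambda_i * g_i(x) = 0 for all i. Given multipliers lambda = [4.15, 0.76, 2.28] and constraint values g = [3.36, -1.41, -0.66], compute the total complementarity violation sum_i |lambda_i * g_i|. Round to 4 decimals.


KKT complementary slackness check:
lambda_1 * g_1 = 4.15 * 3.36 = 13.944
lambda_2 * g_2 = 0.76 * -1.41 = -1.0716
lambda_3 * g_3 = 2.28 * -0.66 = -1.5048
Total violation = 13.944 + 1.0716 + 1.5048 = 16.5204


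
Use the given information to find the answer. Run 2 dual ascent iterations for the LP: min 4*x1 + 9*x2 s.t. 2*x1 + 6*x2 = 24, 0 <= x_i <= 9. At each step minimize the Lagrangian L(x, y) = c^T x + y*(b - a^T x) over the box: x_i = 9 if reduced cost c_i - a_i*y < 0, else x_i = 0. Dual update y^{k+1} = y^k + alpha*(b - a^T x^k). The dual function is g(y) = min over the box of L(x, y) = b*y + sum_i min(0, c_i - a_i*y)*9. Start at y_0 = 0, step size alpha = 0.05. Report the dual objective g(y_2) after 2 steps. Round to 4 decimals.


Dual ascent for LP: min 4*x1 + 9*x2, 2*x1 + 6*x2 = 24, 0 <= x_i <= 9
Step 1: y^k = 0.0, reduced costs: (4.0, 9.0)
  x^k = (0.0, 0.0), subgradient = b - a^T x = 24.0
  y^{k+1} = 0.0 + 0.05*24.0 = 1.2
Step 2: y^k = 1.2, reduced costs: (1.6, 1.8)
  x^k = (0.0, 0.0), subgradient = b - a^T x = 24.0
  y^{k+1} = 1.2 + 0.05*24.0 = 2.4
Dual objective at y_2 = 2.4: reduced costs (-0.8, -5.4), box minimizer x = (9.0, 9.0)
g(y_2) = b*y + (c1 - a1*y)*x1 + (c2 - a2*y)*x2 = 24*2.4 + (-0.8)*9.0 + (-5.4)*9.0 = 57.6 - 7.2 - 48.6 = 1.8


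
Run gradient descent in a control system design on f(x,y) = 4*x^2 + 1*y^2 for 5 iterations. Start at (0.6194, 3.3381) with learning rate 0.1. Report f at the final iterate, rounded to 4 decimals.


Gradient descent on f(x,y) = 4*x^2 + 1*y^2.
Starting point: (0.6194, 3.3381), alpha = 0.1
Step 1: grad_x = 2*4*0.6194 = 4.9552, grad_y = 2*1*3.3381 = 6.6762
  x_1 = 0.6194 - 0.1*4.9552 = 0.1239
  y_1 = 3.3381 - 0.1*6.6762 = 2.6705
Step 2: grad_x = 2*4*0.1239 = 0.991, grad_y = 2*1*2.6705 = 5.341
  x_2 = 0.1239 - 0.1*0.991 = 0.0248
  y_2 = 2.6705 - 0.1*5.341 = 2.1364
Step 3: grad_x = 2*4*0.0248 = 0.1982, grad_y = 2*1*2.1364 = 4.2728
  x_3 = 0.0248 - 0.1*0.1982 = 0.005
  y_3 = 2.1364 - 0.1*4.2728 = 1.7091
Step 4: grad_x = 2*4*0.005 = 0.0396, grad_y = 2*1*1.7091 = 3.4182
  x_4 = 0.005 - 0.1*0.0396 = 0.001
  y_4 = 1.7091 - 0.1*3.4182 = 1.3673
Step 5: grad_x = 2*4*0.001 = 0.0079, grad_y = 2*1*1.3673 = 2.7346
  x_5 = 0.001 - 0.1*0.0079 = 0.0002
  y_5 = 1.3673 - 0.1*2.7346 = 1.0938
f(0.0002, 1.0938) = 4*0.0002^2 + 1*1.0938^2 = 1.1965


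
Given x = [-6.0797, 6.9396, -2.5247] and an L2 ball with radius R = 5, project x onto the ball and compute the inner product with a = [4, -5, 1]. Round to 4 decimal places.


Step 1: Compute ||x|| (intermediates to 6 decimals).
||x|| = sqrt((-6.0797)^2 + 6.9396^2 + (-2.5247)^2) = 9.565297
Step 2: Project.
Since ||x|| > R, scale = R/||x|| = 5/9.565297 = 0.522723, proj(x) = scale * x
proj(x) = [-3.177999, 3.627489, -1.319719]
Step 3: Dot product.
a^T * proj(x) = 4*(-3.177999) - 5*3.627489 + 1*(-1.319719) = -32.1692


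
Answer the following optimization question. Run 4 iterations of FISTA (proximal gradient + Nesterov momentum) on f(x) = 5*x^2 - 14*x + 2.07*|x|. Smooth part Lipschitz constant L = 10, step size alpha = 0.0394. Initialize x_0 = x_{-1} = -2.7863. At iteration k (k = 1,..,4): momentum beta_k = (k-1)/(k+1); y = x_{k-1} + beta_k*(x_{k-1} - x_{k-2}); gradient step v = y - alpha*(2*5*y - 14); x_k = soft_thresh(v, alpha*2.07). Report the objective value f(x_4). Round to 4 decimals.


FISTA on f(x) = 5*x^2 - 14*x + 2.07*|x|
L = 10, alpha = 0.0394
Iteration 1: beta = 0.0, y = -2.7863 + 0.0*(-2.7863 + 2.7863) = -2.7863
  grad(y) = -41.863, v = y - alpha*grad = -1.1369
  prox(v) = soft_thresh(-1.1369, 0.0816) = -1.0553
Iteration 2: beta = 0.3333, y = -1.0553 + 0.3333*(-1.0553 + 2.7863) = -0.4784
  grad(y) = -18.7835, v = y - alpha*grad = 0.2617
  prox(v) = soft_thresh(0.2617, 0.0816) = 0.1802
Iteration 3: beta = 0.5, y = 0.1802 + 0.5*(0.1802 + 1.0553) = 0.7979
  grad(y) = -6.0209, v = y - alpha*grad = 1.0351
  prox(v) = soft_thresh(1.0351, 0.0816) = 0.9536
Iteration 4: beta = 0.6, y = 0.9536 + 0.6*(0.9536 - 0.1802) = 1.4176
  grad(y) = 0.1762, v = y - alpha*grad = 1.4107
  prox(v) = soft_thresh(1.4107, 0.0816) = 1.3291
f(x_4) = 5*1.3291^2 - 14*1.3291 + 2.07*|1.3291| = -7.0236


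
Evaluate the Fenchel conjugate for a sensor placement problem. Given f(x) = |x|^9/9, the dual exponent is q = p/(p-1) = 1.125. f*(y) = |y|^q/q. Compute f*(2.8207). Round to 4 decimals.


The conjugate exponent q satisfies 1/p + 1/q = 1.
p = 9, so q = 9/(9 - 1) = 1.125
|y|^q = 2.8207^1.125 = 3.2111
f*(2.8207) = 3.2111 / 1.125 = 2.8543


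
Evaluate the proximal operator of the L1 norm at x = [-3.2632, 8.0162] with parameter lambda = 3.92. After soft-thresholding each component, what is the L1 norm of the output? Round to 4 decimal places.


Soft-thresholding with lambda = 3.92:
prox(-3.2632) = sign(-3.2632)*max(|-3.2632| - 3.92, 0) = 0.0
prox(8.0162) = sign(8.0162)*max(|8.0162| - 3.92, 0) = 4.0962
prox(x) = [0.0, 4.0962]
||prox(x)||_1 = 0.0 + 4.0962 = 4.0962


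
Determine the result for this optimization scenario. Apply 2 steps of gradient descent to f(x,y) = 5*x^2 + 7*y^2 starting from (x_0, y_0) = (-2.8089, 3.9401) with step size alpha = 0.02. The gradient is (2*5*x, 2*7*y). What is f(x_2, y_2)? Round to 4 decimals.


Gradient descent on f(x,y) = 5*x^2 + 7*y^2.
Starting point: (-2.8089, 3.9401), alpha = 0.02
Step 1: grad_x = 2*5*-2.8089 = -28.089, grad_y = 2*7*3.9401 = 55.1614
  x_1 = -2.8089 - 0.02*-28.089 = -2.2471
  y_1 = 3.9401 - 0.02*55.1614 = 2.8369
Step 2: grad_x = 2*5*-2.2471 = -22.4712, grad_y = 2*7*2.8369 = 39.7162
  x_2 = -2.2471 - 0.02*-22.4712 = -1.7977
  y_2 = 2.8369 - 0.02*39.7162 = 2.0425
f(-1.7977, 2.0425) = 5*(-1.7977)^2 + 7*2.0425^2 = 45.3626


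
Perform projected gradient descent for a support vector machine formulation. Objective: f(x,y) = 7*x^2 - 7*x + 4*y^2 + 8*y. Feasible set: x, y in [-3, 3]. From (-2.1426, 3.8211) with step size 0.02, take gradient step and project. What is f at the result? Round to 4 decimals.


Step 1: Compute gradient at (-2.1426, 3.8211).
grad_x = 2*7*-2.1426 - 7 = -36.9964
grad_y = 2*4*3.8211 + 8 = 38.5688
Step 2: Gradient step.
x_raw = -2.1426 - 0.02*-36.9964 = -1.4027
y_raw = 3.8211 - 0.02*38.5688 = 3.0497
Step 3: Project onto [-3, 3].
x_proj = clip(-1.4027) = -1.4027
y_proj = clip(3.0497) = 3.0
Step 4: Evaluate f.
f(-1.4027, 3.0) = 83.5911


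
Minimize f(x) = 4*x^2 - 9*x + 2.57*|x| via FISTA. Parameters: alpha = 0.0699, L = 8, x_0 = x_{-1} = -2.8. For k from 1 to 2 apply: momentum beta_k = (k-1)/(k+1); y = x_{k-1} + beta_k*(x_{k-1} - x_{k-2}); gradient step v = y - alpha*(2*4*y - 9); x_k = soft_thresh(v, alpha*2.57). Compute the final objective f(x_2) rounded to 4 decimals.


FISTA on f(x) = 4*x^2 - 9*x + 2.57*|x|
L = 8, alpha = 0.0699
Iteration 1: beta = 0.0, y = -2.8 + 0.0*(-2.8 + 2.8) = -2.8
  grad(y) = -31.4, v = y - alpha*grad = -0.6051
  prox(v) = soft_thresh(-0.6051, 0.1796) = -0.4255
Iteration 2: beta = 0.3333, y = -0.4255 + 0.3333*(-0.4255 + 2.8) = 0.366
  grad(y) = -6.072, v = y - alpha*grad = 0.7904
  prox(v) = soft_thresh(0.7904, 0.1796) = 0.6108
f(x_2) = 4*0.6108^2 - 9*0.6108 + 2.57*|0.6108| = -2.4351


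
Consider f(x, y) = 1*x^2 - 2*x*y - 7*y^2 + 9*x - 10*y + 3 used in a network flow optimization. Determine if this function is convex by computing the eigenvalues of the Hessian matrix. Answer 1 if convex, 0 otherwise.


The Hessian of f(x,y) = 1*x^2 - 2*x*y - 7*y^2 + 9*x - 10*y + 3 is:
H = [[2, -2], [-2, -14]]
Trace = 2 - 14 = -12
Determinant = 2*-14 - (-2)^2 = -32
Discriminant = (-12)^2 - 4*-32 = 272.0
Eigenvalues: lambda_1 = -14.2462, lambda_2 = 2.2462
The function is not convex.

0


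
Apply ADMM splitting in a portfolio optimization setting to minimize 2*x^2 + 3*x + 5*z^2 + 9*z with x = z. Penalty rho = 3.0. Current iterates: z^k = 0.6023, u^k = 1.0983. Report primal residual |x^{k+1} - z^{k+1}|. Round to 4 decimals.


ADMM iteration with rho = 3.0, z^k = 0.6023, u^k = 1.0983
Step 1: x-update.
Minimize 2*x^2 + 3*x + (3.0/2)*(x - 0.6023 + 1.0983)^2
FOC: (2*2 + 3.0)*x = -3 + 3.0*(0.6023 - 1.0983)
x^{k+1} = -0.6411
Step 2: z-update.
Minimize 5*z^2 + 9*z + (3.0/2)*(-0.6411 - z + 1.0983)^2
FOC: (2*5 + 3.0)*z = -9 + 3.0*(-0.6411 + 1.0983)
z^{k+1} = -0.5868
Step 3: u-update.
u^{k+1} = 1.0983 - 0.6411 + 0.5868 = 1.044
Step 4: Primal residual = |-0.6411 + 0.5868| = 0.0543


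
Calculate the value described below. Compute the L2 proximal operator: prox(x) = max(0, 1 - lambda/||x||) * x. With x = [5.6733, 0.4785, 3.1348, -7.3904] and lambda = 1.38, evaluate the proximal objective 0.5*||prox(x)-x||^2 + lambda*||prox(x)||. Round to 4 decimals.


Step 1: Compute ||x||.
||x|| = 9.8418
Step 2: Compute scaling factor.
scale = max(0, 1 - 1.38/9.8418) = 0.8598
Step 3: prox(x) = [4.8778, 0.4114, 2.6952, -6.3541]
||prox(x)|| = 8.4618
Step 4: Proximal objective.
0.5*||prox-x||^2 = 0.9522
lambda*||prox|| = 11.6773
Total = 12.6294


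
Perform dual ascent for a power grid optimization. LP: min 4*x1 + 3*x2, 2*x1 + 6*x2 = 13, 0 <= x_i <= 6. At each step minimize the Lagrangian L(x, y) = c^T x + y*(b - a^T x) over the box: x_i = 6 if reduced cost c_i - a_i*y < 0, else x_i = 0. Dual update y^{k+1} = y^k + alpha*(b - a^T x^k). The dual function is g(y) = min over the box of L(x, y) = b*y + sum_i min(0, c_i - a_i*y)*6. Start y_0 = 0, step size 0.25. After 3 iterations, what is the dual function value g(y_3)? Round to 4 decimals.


Dual ascent for LP: min 4*x1 + 3*x2, 2*x1 + 6*x2 = 13, 0 <= x_i <= 6
Step 1: y^k = 0.0, reduced costs: (4.0, 3.0)
  x^k = (0.0, 0.0), subgradient = b - a^T x = 13.0
  y^{k+1} = 0.0 + 0.25*13.0 = 3.25
Step 2: y^k = 3.25, reduced costs: (-2.5, -16.5)
  x^k = (6.0, 6.0), subgradient = b - a^T x = -35.0
  y^{k+1} = 3.25 + 0.25*-35.0 = -5.5
Step 3: y^k = -5.5, reduced costs: (15.0, 36.0)
  x^k = (0.0, 0.0), subgradient = b - a^T x = 13.0
  y^{k+1} = -5.5 + 0.25*13.0 = -2.25
Dual objective at y_3 = -2.25: reduced costs (8.5, 16.5), box minimizer x = (0.0, 0.0)
g(y_3) = b*y + (c1 - a1*y)*x1 + (c2 - a2*y)*x2 = 13*(-2.25) + 8.5*0.0 + 16.5*0.0 = -29.25 + 0.0 + 0.0 = -29.25


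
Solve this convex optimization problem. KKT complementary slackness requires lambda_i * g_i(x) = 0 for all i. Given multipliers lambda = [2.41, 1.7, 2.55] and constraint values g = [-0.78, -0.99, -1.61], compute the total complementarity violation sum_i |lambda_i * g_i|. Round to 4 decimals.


KKT complementary slackness check:
lambda_1 * g_1 = 2.41 * -0.78 = -1.8798
lambda_2 * g_2 = 1.7 * -0.99 = -1.683
lambda_3 * g_3 = 2.55 * -1.61 = -4.1055
Total violation = 1.8798 + 1.683 + 4.1055 = 7.6683


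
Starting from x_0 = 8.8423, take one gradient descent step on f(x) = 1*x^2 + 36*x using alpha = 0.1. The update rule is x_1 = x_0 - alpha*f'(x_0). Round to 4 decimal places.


We compute the gradient at x_0 and apply the update.
f'(x) = 2*x + 36
f'(8.8423) = 2*8.8423 + 36 = 53.6846
x_1 = 8.8423 - 0.1*53.6846 = 3.4738


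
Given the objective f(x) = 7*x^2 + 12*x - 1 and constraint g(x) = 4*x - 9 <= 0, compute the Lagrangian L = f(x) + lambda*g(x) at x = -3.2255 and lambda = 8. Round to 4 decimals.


Step 1: Evaluate f(x).
f(-3.2255) = 7*(-3.2255)^2 + 12*(-3.2255) - 1 = 33.121
Step 2: Evaluate g(x).
g(-3.2255) = 4*-3.2255 - 9 = -21.902
Step 3: Compute Lagrangian.
L = 33.121 + 8*-21.902 = -142.095


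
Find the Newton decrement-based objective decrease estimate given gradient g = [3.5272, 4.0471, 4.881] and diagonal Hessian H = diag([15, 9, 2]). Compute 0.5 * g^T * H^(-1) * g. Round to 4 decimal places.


Step 1: H is diagonal, so H^(-1) * g = [0.2351, 0.4497, 2.4405].
Step 2: g^T H^(-1) g = sum_i g_i^2 / H_ii
  = (3.5272)^2/15 + (4.0471)^2/9 + (4.881)^2/2
  = 0.8294 + 1.8199 + 11.9121 = 14.5614
Step 3: Objective decrease = 0.5 * g^T H^(-1) g = 7.2807


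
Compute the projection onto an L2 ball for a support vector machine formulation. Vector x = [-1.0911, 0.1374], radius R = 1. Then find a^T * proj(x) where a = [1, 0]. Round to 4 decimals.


Step 1: Compute ||x|| (intermediates to 6 decimals).
||x|| = sqrt((-1.0911)^2 + 0.1374^2) = 1.099717
Step 2: Project.
Since ||x|| > R, scale = R/||x|| = 1/1.099717 = 0.909325, proj(x) = scale * x
proj(x) = [-0.992165, 0.124941]
Step 3: Dot product.
a^T * proj(x) = 1*(-0.992165) + 0*0.124941 = -0.9922


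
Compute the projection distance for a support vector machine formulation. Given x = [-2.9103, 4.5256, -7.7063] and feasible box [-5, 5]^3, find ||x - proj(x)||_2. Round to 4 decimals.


Project each component onto [-5, 5].
clip(-2.9103) = -2.9103, clip(4.5256) = 4.5256, clip(-7.7063) = -5.0
Projection = [-2.9103, 4.5256, -5.0]
Squared diffs: [0.0, 0.0, 7.3241]
Distance = sqrt(7.3241) = 2.7063


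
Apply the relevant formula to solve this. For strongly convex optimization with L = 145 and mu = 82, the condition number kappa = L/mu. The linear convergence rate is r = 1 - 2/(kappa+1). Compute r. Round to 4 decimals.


Step 1: Compute the condition number.
kappa = L/mu = 145/82 = 1.7683
Step 2: Compute the convergence rate.
r = 1 - 2/(kappa + 1) = 1 - 2*mu/(L + mu) = (L - mu)/(L + mu) = 63/227 = 0.2775


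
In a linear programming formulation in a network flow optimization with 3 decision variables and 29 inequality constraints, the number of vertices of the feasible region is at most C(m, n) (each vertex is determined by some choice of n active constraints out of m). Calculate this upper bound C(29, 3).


Each vertex corresponds to some choice of n active constraints out of m, so the number of vertices is at most C(m, n) = m! / (n!(m-n)!).
m = 29, n = 3
Numerator: 29 * 28 * 27
Denominator: 3! = 6
C(29, 3) = 3654


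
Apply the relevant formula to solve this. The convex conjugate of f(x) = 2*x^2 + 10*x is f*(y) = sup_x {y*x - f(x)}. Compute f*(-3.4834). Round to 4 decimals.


f*(y) = sup_x {y*x - a*x^2 - b*x} = sup_x {(y-b)*x - a*x^2}
FOC: (y - b) - 2a*x = 0 => x* = (y - b)/(2a)
x* = (-3.4834 - 10)/(2*2) = -3.3709
f*(-3.4834) = (y-b)^2/(4a) = (-3.4834 - 10)^2/(4*2)
= 181.8021/8 = 22.7253


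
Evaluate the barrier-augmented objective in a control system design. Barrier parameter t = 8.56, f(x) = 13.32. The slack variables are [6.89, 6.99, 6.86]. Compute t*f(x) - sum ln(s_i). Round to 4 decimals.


Step 1: Compute log-barrier.
ln values: [1.9301, 1.9445, 1.9257]
phi = -(1.9301 + 1.9445 + 1.9257) = -5.8003
Step 2: Compute augmented objective.
t*f(x) = 8.56*13.32 = 114.0192
Total = 114.0192 - 5.8003 = 108.2189


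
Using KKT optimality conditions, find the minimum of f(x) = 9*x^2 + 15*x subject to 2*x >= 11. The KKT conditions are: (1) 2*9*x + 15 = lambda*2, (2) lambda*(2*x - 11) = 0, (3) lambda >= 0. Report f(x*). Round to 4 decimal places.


Step 1: Try lambda = 0 (constraint inactive).
x_unc = -15/(2*9) = -0.8333
Check: 2*-0.8333 = -1.6666 < 11 -- violated!
Step 2: Constraint must be active: 2*x = 11
x* = 11/2 = 5.5
lambda = (2*9*5.5 + 15)/2 = 57.0
Step 3: Compute optimal value.
f(x*) = 9*5.5^2 + 15*5.5 = 354.75


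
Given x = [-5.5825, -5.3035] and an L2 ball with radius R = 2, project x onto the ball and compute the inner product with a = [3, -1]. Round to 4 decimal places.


Step 1: Compute ||x|| (intermediates to 6 decimals).
||x|| = sqrt((-5.5825)^2 + (-5.3035)^2) = 7.700092
Step 2: Project.
Since ||x|| > R, scale = R/||x|| = 2/7.700092 = 0.259737, proj(x) = scale * x
proj(x) = [-1.449982, -1.377515]
Step 3: Dot product.
a^T * proj(x) = 3*(-1.449982) - 1*(-1.377515) = -2.9724


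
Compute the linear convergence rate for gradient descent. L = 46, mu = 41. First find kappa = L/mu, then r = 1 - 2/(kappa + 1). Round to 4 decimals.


Step 1: Compute the condition number.
kappa = L/mu = 46/41 = 1.122
Step 2: Compute the convergence rate.
r = 1 - 2/(kappa + 1) = 1 - 2*mu/(L + mu) = (L - mu)/(L + mu) = 5/87 = 0.0575


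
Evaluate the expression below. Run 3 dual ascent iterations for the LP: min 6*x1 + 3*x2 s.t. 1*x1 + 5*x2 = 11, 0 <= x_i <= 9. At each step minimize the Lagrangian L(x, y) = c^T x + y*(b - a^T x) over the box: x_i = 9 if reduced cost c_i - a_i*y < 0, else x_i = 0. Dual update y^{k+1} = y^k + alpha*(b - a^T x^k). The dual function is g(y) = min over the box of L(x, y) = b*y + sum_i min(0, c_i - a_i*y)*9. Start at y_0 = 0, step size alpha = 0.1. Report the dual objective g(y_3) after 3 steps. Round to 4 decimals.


Dual ascent for LP: min 6*x1 + 3*x2, 1*x1 + 5*x2 = 11, 0 <= x_i <= 9
Step 1: y^k = 0.0, reduced costs: (6.0, 3.0)
  x^k = (0.0, 0.0), subgradient = b - a^T x = 11.0
  y^{k+1} = 0.0 + 0.1*11.0 = 1.1
Step 2: y^k = 1.1, reduced costs: (4.9, -2.5)
  x^k = (0.0, 9.0), subgradient = b - a^T x = -34.0
  y^{k+1} = 1.1 + 0.1*-34.0 = -2.3
Step 3: y^k = -2.3, reduced costs: (8.3, 14.5)
  x^k = (0.0, 0.0), subgradient = b - a^T x = 11.0
  y^{k+1} = -2.3 + 0.1*11.0 = -1.2
Dual objective at y_3 = -1.2: reduced costs (7.2, 9.0), box minimizer x = (0.0, 0.0)
g(y_3) = b*y + (c1 - a1*y)*x1 + (c2 - a2*y)*x2 = 11*(-1.2) + 7.2*0.0 + 9.0*0.0 = -13.2 + 0.0 + 0.0 = -13.2


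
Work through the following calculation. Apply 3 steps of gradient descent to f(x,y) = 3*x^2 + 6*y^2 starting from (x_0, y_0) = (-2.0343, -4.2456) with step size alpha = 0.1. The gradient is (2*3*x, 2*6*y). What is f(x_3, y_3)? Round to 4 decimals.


Gradient descent on f(x,y) = 3*x^2 + 6*y^2.
Starting point: (-2.0343, -4.2456), alpha = 0.1
Step 1: grad_x = 2*3*-2.0343 = -12.2058, grad_y = 2*6*-4.2456 = -50.9472
  x_1 = -2.0343 - 0.1*-12.2058 = -0.8137
  y_1 = -4.2456 - 0.1*-50.9472 = 0.8491
Step 2: grad_x = 2*3*-0.8137 = -4.8823, grad_y = 2*6*0.8491 = 10.1894
  x_2 = -0.8137 - 0.1*-4.8823 = -0.3255
  y_2 = 0.8491 - 0.1*10.1894 = -0.1698
Step 3: grad_x = 2*3*-0.3255 = -1.9529, grad_y = 2*6*-0.1698 = -2.0379
  x_3 = -0.3255 - 0.1*-1.9529 = -0.1302
  y_3 = -0.1698 - 0.1*-2.0379 = 0.034
f(-0.1302, 0.034) = 3*(-0.1302)^2 + 6*0.034^2 = 0.0578


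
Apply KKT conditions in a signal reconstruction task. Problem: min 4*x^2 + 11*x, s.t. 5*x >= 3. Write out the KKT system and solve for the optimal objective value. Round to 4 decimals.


Step 1: Try lambda = 0 (constraint inactive).
x_unc = -11/(2*4) = -1.375
Check: 5*-1.375 = -6.875 < 3 -- violated!
Step 2: Constraint must be active: 5*x = 3
x* = 3/5 = 0.6
lambda = (2*4*0.6 + 11)/5 = 3.16
Step 3: Compute optimal value.
f(x*) = 4*0.6^2 + 11*0.6 = 8.04


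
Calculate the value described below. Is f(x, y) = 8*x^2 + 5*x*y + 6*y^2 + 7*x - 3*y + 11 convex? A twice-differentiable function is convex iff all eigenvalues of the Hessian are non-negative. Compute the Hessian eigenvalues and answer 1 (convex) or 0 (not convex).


The Hessian of f(x,y) = 8*x^2 + 5*x*y + 6*y^2 + 7*x - 3*y + 11 is:
H = [[16, 5], [5, 12]]
Trace = 16 + 12 = 28
Determinant = 16*12 - (5)^2 = 167
Discriminant = (28)^2 - 4*167 = 116.0
Eigenvalues: lambda_1 = 8.6148, lambda_2 = 19.3852
The function is convex.

1
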